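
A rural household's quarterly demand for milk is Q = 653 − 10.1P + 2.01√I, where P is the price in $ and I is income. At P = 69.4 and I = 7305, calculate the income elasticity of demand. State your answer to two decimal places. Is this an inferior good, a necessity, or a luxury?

At P = 69.4, I = 7305: Q = 123.853.
Holding P constant, ∂Q/∂I = 2.01/(2√I) = 0.0117586.
η_I = (∂Q/∂I)·(I/Q) = 0.0117586 × (7305/123.853) = 0.69.
Since 0 < η < 1, this is a necessity.

0.69 (necessity)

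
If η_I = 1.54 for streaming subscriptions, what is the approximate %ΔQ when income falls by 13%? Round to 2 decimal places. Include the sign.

%ΔQ ≈ η × %ΔI = 1.54 × (-13%) = -20.02%.

-20.02%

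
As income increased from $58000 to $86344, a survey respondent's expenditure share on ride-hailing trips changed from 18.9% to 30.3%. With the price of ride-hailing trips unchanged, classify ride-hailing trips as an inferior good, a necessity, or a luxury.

The budget share rises as income rises, so η > 1.

luxury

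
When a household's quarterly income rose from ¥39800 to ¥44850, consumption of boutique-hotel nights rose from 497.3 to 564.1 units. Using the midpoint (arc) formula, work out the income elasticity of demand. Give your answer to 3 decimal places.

1.055

ΔQ = 564.1 − 497.3 = 66.8; midpoint Q̄ = (497.3 + 564.1)/2 = 530.7.
ΔI = 44850 − 39800 = 5050; midpoint Ī = (39800 + 44850)/2 = 42325.
η = (ΔQ/Q̄) ÷ (ΔI/Ī) = (66.8/530.7) ÷ (5050/42325) = 1.055.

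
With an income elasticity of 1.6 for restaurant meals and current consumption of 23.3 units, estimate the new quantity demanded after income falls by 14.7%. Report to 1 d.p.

%ΔQ ≈ η × %ΔI = 1.6 × (-14.7%) = -23.52%.
New Q ≈ 23.3 × (1 − 0.2352) = 17.8.

17.8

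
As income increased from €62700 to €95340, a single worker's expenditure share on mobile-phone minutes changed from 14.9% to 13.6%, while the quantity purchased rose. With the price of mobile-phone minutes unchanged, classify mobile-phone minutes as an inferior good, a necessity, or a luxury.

necessity

Quantity rises but the budget share falls as income rises, so 0 < η < 1.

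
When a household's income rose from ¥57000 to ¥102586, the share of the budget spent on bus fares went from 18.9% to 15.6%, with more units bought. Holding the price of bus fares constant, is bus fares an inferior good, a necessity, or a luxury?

Quantity rises but the budget share falls as income rises, so 0 < η < 1.

necessity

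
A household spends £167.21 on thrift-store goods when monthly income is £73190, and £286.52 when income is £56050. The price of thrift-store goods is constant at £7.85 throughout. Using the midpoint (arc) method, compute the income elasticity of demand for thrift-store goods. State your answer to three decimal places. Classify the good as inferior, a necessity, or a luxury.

With a constant price, Q₁ = 167.21/7.85 = 21.301 and Q₂ = 286.52/7.85 = 36.499 (equivalently, work directly with expenditure since P cancels).
Midpoint %ΔQ = (286.52 − 167.21)/226.87 = 0.52591; midpoint %ΔI = (56050 − 73190)/64620 = -0.26524.
η = 0.52591 / -0.26524 = -1.983.
η < 0 ⇒ inferior good.

-1.983 (inferior good)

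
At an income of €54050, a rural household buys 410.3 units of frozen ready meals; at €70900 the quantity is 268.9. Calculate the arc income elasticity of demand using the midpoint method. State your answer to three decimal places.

-1.544

ΔQ = 268.9 − 410.3 = -141.4; midpoint Q̄ = (410.3 + 268.9)/2 = 339.6.
ΔI = 70900 − 54050 = 16850; midpoint Ī = (54050 + 70900)/2 = 62475.
η = (ΔQ/Q̄) ÷ (ΔI/Ī) = (-141.4/339.6) ÷ (16850/62475) = -1.544.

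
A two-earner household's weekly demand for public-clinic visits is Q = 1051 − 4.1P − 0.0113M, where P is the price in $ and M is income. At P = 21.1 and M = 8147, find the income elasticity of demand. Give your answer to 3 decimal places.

-0.106

At P = 21.1, M = 8147: Q = 872.429.
Holding P constant, ∂Q/∂M = −0.0113.
η_M = (∂Q/∂M)·(M/Q) = -0.0113 × (8147/872.429) = -0.106.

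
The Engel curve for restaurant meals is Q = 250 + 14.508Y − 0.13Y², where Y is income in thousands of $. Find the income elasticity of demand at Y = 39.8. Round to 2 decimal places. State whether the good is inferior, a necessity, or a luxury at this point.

0.27 (necessity)

At Y = 39.8: Q = 621.4932.
dQ/dY = 14.508 − 0.26Y = 4.16000.
η = (dQ/dY)·(Y/Q) = 4.16000 × (39.8/621.4932) = 0.27.
0 < η < 1 ⇒ necessity.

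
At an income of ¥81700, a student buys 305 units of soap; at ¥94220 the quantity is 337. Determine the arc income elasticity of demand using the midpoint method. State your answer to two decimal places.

0.70

ΔQ = 337 − 305 = 32; midpoint Q̄ = (305 + 337)/2 = 321.
ΔI = 94220 − 81700 = 12520; midpoint Ī = (81700 + 94220)/2 = 87960.
η = (ΔQ/Q̄) ÷ (ΔI/Ī) = (32/321) ÷ (12520/87960) = 0.70.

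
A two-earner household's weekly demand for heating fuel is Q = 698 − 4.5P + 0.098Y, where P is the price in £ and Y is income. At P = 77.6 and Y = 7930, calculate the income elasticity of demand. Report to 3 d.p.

At P = 77.6, Y = 7930: Q = 1125.940.
Holding P constant, ∂Q/∂Y = 0.098.
η_Y = (∂Q/∂Y)·(Y/Q) = 0.098 × (7930/1125.940) = 0.690.

0.690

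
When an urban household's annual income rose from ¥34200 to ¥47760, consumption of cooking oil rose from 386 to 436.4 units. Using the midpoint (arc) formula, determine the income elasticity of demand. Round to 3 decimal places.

0.370

ΔQ = 436.4 − 386 = 50.4; midpoint Q̄ = (386 + 436.4)/2 = 411.2.
ΔI = 47760 − 34200 = 13560; midpoint Ī = (34200 + 47760)/2 = 40980.
η = (ΔQ/Q̄) ÷ (ΔI/Ī) = (50.4/411.2) ÷ (13560/40980) = 0.370.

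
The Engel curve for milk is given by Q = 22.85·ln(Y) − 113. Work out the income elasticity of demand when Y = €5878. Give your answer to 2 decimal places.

At Y = 5878: Q = 85.315.
dQ/dY = 22.85/Y = 0.00388738 at this income.
η = (dQ/dY)·(Y/Q) = 0.00388738 × (5878/85.315) = 0.27.

0.27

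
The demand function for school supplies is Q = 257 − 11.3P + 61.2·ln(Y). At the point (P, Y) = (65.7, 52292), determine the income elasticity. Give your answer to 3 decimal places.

At P = 65.7, Y = 52292: Q = 179.503.
Holding P constant, ∂Q/∂Y = 61.2/Y = 0.00117035.
η_Y = (∂Q/∂Y)·(Y/Q) = 0.00117035 × (52292/179.503) = 0.341.

0.341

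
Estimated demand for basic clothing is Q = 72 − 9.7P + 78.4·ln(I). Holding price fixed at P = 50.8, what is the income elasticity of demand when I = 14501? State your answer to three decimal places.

0.237

At P = 50.8, I = 14501: Q = 330.467.
Holding P constant, ∂Q/∂I = 78.4/I = 0.00540652.
η_I = (∂Q/∂I)·(I/Q) = 0.00540652 × (14501/330.467) = 0.237.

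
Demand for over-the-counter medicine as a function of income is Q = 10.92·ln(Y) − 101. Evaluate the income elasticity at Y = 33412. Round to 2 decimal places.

0.86

At Y = 33412: Q = 12.750.
dQ/dY = 10.92/Y = 0.000326829 at this income.
η = (dQ/dY)·(Y/Q) = 0.000326829 × (33412/12.750) = 0.86.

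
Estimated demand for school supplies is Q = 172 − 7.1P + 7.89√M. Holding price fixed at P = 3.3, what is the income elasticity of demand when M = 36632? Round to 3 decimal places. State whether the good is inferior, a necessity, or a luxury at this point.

At P = 3.3, M = 36632: Q = 1658.676.
Holding P constant, ∂Q/∂M = 7.89/(2√M) = 0.0206118.
η_M = (∂Q/∂M)·(M/Q) = 0.0206118 × (36632/1658.676) = 0.455.
Since 0 < η < 1, this is a necessity.

0.455 (necessity)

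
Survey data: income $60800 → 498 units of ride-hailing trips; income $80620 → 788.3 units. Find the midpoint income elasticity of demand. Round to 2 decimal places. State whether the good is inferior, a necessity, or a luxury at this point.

ΔQ = 788.3 − 498 = 290.3; midpoint Q̄ = (498 + 788.3)/2 = 643.15.
ΔI = 80620 − 60800 = 19820; midpoint Ī = (60800 + 80620)/2 = 70710.
η = (ΔQ/Q̄) ÷ (ΔI/Ī) = (290.3/643.15) ÷ (19820/70710) = 1.61.
η > 1 ⇒ luxury.

1.61 (luxury)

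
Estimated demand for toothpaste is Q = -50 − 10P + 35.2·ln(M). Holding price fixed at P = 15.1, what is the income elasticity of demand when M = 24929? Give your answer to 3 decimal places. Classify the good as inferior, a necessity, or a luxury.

0.227 (necessity)

At P = 15.1, M = 24929: Q = 155.357.
Holding P constant, ∂Q/∂M = 35.2/M = 0.00141201.
η_M = (∂Q/∂M)·(M/Q) = 0.00141201 × (24929/155.357) = 0.227.
Since 0 < η < 1, this is a necessity.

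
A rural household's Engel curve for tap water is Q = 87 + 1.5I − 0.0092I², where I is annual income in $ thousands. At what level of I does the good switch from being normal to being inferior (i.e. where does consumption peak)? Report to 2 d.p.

dQ/dI = 1.5 − 0.0184I.
The good is inferior where dQ/dI < 0. Setting dQ/dI = 0 gives I = 1.5 / 0.0184 = 81.52.

81.52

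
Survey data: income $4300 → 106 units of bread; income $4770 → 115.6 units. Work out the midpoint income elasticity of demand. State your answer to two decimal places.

0.84

ΔQ = 115.6 − 106 = 9.6; midpoint Q̄ = (106 + 115.6)/2 = 110.8.
ΔI = 4770 − 4300 = 470; midpoint Ī = (4300 + 4770)/2 = 4535.
η = (ΔQ/Q̄) ÷ (ΔI/Ī) = (9.6/110.8) ÷ (470/4535) = 0.84.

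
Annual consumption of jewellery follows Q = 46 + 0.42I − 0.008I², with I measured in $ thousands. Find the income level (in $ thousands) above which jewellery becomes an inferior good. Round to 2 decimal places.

26.25

dQ/dI = 0.42 − 0.016I.
The good is inferior where dQ/dI < 0. Setting dQ/dI = 0 gives I = 0.42 / 0.016 = 26.25.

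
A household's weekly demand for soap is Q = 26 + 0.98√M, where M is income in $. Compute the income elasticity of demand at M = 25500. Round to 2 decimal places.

0.43

At M = 25500: Q = 182.493.
dQ/dM = 0.98/(2√M) = 0.0030685 at this income.
η = (dQ/dM)·(M/Q) = 0.0030685 × (25500/182.493) = 0.43.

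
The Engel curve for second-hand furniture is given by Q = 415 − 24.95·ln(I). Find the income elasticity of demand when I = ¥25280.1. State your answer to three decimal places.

-0.154

At I = 25280.1: Q = 162.063.
dQ/dI = -24.95/I = -0.000986942 at this income.
η = (dQ/dI)·(I/Q) = -0.000986942 × (25280.1/162.063) = -0.154.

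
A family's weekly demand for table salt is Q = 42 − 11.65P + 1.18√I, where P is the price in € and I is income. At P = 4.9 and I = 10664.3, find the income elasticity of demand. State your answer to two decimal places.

0.57

At P = 4.9, I = 10664.3: Q = 106.771.
Holding P constant, ∂Q/∂I = 1.18/(2√I) = 0.00571328.
η_I = (∂Q/∂I)·(I/Q) = 0.00571328 × (10664.3/106.771) = 0.57.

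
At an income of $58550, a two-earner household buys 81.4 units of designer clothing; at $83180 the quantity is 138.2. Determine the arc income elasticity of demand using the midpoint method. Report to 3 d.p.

1.488

ΔQ = 138.2 − 81.4 = 56.8; midpoint Q̄ = (81.4 + 138.2)/2 = 109.8.
ΔI = 83180 − 58550 = 24630; midpoint Ī = (58550 + 83180)/2 = 70865.
η = (ΔQ/Q̄) ÷ (ΔI/Ī) = (56.8/109.8) ÷ (24630/70865) = 1.488.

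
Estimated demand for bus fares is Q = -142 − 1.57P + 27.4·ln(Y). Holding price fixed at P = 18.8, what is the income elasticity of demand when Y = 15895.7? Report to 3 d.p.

At P = 18.8, Y = 15895.7: Q = 93.546.
Holding P constant, ∂Q/∂Y = 27.4/Y = 0.00172374.
η_Y = (∂Q/∂Y)·(Y/Q) = 0.00172374 × (15895.7/93.546) = 0.293.

0.293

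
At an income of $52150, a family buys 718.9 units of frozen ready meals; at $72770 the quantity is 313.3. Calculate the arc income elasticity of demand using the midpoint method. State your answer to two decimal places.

-2.38

ΔQ = 313.3 − 718.9 = -405.6; midpoint Q̄ = (718.9 + 313.3)/2 = 516.1.
ΔI = 72770 − 52150 = 20620; midpoint Ī = (52150 + 72770)/2 = 62460.
η = (ΔQ/Q̄) ÷ (ΔI/Ī) = (-405.6/516.1) ÷ (20620/62460) = -2.38.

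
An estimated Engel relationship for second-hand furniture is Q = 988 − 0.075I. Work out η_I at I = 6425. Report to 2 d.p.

At I = 6425: Q = 506.125.
dQ/dI = −0.075.
η = (dQ/dI)·(I/Q) = -0.075 × (6425/506.125) = -0.95.

-0.95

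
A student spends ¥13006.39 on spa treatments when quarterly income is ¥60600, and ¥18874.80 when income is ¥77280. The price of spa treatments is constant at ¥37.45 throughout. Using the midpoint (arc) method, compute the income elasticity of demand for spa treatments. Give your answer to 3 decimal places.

With a constant price, Q₁ = 13006.39/37.45 = 347.300 and Q₂ = 18874.80/37.45 = 504.000 (equivalently, work directly with expenditure since P cancels).
Midpoint %ΔQ = (18874.80 − 13006.39)/15940.60 = 0.36814; midpoint %ΔI = (77280 − 60600)/68940 = 0.24195.
η = 0.36814 / 0.24195 = 1.522.

1.522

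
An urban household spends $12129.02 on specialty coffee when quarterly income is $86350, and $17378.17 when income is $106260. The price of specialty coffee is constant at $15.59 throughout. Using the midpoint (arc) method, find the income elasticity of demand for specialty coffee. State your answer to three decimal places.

1.721

With a constant price, Q₁ = 12129.02/15.59 = 778.000 and Q₂ = 17378.17/15.59 = 1114.700 (equivalently, work directly with expenditure since P cancels).
Midpoint %ΔQ = (17378.17 − 12129.02)/14753.60 = 0.35579; midpoint %ΔI = (106260 − 86350)/96305 = 0.20674.
η = 0.35579 / 0.20674 = 1.721.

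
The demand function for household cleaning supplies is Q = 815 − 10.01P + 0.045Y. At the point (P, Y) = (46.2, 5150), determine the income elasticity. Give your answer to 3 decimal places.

0.397

At P = 46.2, Y = 5150: Q = 584.288.
Holding P constant, ∂Q/∂Y = 0.045.
η_Y = (∂Q/∂Y)·(Y/Q) = 0.045 × (5150/584.288) = 0.397.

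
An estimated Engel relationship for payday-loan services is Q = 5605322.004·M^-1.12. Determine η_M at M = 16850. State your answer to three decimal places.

For Q = A·M^β the income elasticity is constant and equal to β.
Here β = -1.12, so η = -1.120.

-1.120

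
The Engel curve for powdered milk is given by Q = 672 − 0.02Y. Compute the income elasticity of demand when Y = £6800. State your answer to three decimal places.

-0.254

At Y = 6800: Q = 536.000.
dQ/dY = −0.02.
η = (dQ/dY)·(Y/Q) = -0.02 × (6800/536.000) = -0.254.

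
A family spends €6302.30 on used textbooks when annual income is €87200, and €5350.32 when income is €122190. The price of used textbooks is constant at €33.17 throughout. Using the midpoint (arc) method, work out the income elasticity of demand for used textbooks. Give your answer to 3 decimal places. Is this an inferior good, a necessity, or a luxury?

With a constant price, Q₁ = 6302.30/33.17 = 190.000 and Q₂ = 5350.32/33.17 = 161.300 (equivalently, work directly with expenditure since P cancels).
Midpoint %ΔQ = (5350.32 − 6302.30)/5826.31 = -0.16339; midpoint %ΔI = (122190 − 87200)/104695 = 0.33421.
η = -0.16339 / 0.33421 = -0.489.
η < 0 ⇒ inferior good.

-0.489 (inferior good)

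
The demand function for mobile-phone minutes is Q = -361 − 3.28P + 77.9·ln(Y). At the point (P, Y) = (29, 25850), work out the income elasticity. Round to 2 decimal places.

0.23

At P = 29, Y = 25850: Q = 335.349.
Holding P constant, ∂Q/∂Y = 77.9/Y = 0.00301354.
η_Y = (∂Q/∂Y)·(Y/Q) = 0.00301354 × (25850/335.349) = 0.23.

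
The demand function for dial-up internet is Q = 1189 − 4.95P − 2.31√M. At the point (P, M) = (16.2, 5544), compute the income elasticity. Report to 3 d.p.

At P = 16.2, M = 5544: Q = 936.812.
Holding P constant, ∂Q/∂M = -2.31/(2√M) = -0.0155121.
η_M = (∂Q/∂M)·(M/Q) = -0.0155121 × (5544/936.812) = -0.092.

-0.092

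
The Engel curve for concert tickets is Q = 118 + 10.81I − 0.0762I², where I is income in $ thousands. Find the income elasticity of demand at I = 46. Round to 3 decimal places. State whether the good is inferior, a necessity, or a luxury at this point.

At I = 46: Q = 454.0208.
dQ/dI = 10.81 − 0.1524I = 3.79960.
η = (dQ/dI)·(I/Q) = 3.79960 × (46/454.0208) = 0.385.
0 < η < 1 ⇒ necessity.

0.385 (necessity)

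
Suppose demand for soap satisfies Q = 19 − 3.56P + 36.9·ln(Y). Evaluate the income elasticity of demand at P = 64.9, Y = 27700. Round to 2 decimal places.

0.22

At P = 64.9, Y = 27700: Q = 165.413.
Holding P constant, ∂Q/∂Y = 36.9/Y = 0.00133213.
η_Y = (∂Q/∂Y)·(Y/Q) = 0.00133213 × (27700/165.413) = 0.22.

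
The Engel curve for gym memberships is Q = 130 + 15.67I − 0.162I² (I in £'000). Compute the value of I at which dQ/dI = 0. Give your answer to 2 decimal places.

48.36

dQ/dI = 15.67 − 0.324I.
The good is inferior where dQ/dI < 0. Setting dQ/dI = 0 gives I = 15.67 / 0.324 = 48.36.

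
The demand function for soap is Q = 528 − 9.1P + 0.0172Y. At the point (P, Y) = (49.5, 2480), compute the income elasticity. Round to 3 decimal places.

At P = 49.5, Y = 2480: Q = 120.206.
Holding P constant, ∂Q/∂Y = 0.0172.
η_Y = (∂Q/∂Y)·(Y/Q) = 0.0172 × (2480/120.206) = 0.355.

0.355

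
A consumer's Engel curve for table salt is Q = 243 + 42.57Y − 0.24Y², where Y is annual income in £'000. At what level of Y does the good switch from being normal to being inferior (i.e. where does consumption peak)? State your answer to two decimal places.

88.69

dQ/dY = 42.57 − 0.48Y.
The good is inferior where dQ/dY < 0. Setting dQ/dY = 0 gives Y = 42.57 / 0.48 = 88.69.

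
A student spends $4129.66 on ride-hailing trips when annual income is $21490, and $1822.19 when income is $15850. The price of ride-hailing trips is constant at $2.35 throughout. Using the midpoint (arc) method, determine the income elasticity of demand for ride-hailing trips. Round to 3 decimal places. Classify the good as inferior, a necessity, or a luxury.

With a constant price, Q₁ = 4129.66/2.35 = 1757.302 and Q₂ = 1822.19/2.35 = 775.400 (equivalently, work directly with expenditure since P cancels).
Midpoint %ΔQ = (1822.19 − 4129.66)/2975.93 = -0.77538; midpoint %ΔI = (15850 − 21490)/18670 = -0.30209.
η = -0.77538 / -0.30209 = 2.567.
η > 1 ⇒ luxury.

2.567 (luxury)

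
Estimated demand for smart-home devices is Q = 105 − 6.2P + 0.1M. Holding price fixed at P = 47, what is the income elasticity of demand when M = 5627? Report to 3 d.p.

At P = 47, M = 5627: Q = 376.300.
Holding P constant, ∂Q/∂M = 0.1.
η_M = (∂Q/∂M)·(M/Q) = 0.1 × (5627/376.300) = 1.495.

1.495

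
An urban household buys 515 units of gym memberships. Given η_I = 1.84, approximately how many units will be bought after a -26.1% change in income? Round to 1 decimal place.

%ΔQ ≈ η × %ΔI = 1.84 × (-26.1%) = -48.024%.
New Q ≈ 515 × (1 − 0.48024) = 267.7.

267.7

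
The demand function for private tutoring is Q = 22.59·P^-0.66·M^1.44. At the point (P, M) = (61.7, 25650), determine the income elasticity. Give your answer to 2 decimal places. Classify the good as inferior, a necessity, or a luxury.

For a multiplicative demand Q = A·P^α·M^β, the income elasticity is β everywhere.
Here β = 1.44, so η = 1.44.
Since η > 1, this is a luxury.

1.44 (luxury)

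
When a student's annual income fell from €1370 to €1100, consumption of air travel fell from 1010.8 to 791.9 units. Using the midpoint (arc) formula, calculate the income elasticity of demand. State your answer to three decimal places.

1.111

ΔQ = 791.9 − 1010.8 = -218.9; midpoint Q̄ = (1010.8 + 791.9)/2 = 901.35.
ΔI = 1100 − 1370 = -270; midpoint Ī = (1370 + 1100)/2 = 1235.
η = (ΔQ/Q̄) ÷ (ΔI/Ī) = (-218.9/901.35) ÷ (-270/1235) = 1.111.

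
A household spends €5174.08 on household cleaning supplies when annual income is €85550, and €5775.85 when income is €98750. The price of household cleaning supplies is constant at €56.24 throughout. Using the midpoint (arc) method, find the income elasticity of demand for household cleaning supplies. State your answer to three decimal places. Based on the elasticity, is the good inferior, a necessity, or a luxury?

0.767 (necessity)

With a constant price, Q₁ = 5174.08/56.24 = 92.000 and Q₂ = 5775.85/56.24 = 102.700 (equivalently, work directly with expenditure since P cancels).
Midpoint %ΔQ = (5775.85 − 5174.08)/5474.97 = 0.10991; midpoint %ΔI = (98750 − 85550)/92150 = 0.14324.
η = 0.10991 / 0.14324 = 0.767.
0 < η < 1 ⇒ necessity.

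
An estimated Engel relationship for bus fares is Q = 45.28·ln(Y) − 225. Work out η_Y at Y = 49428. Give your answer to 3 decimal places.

At Y = 49428: Q = 264.399.
dQ/dY = 45.28/Y = 0.00091608 at this income.
η = (dQ/dY)·(Y/Q) = 0.00091608 × (49428/264.399) = 0.171.

0.171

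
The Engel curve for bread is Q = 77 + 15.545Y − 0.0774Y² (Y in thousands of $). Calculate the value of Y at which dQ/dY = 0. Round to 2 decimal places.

100.42

dQ/dY = 15.545 − 0.1548Y.
The good is inferior where dQ/dY < 0. Setting dQ/dY = 0 gives Y = 15.545 / 0.1548 = 100.42.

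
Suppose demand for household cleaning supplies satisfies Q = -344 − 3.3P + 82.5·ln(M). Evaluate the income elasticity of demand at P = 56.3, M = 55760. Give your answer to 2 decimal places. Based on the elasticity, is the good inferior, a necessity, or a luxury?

0.22 (necessity)

At P = 56.3, M = 55760: Q = 371.837.
Holding P constant, ∂Q/∂M = 82.5/M = 0.00147956.
η_M = (∂Q/∂M)·(M/Q) = 0.00147956 × (55760/371.837) = 0.22.
Since 0 < η < 1, this is a necessity.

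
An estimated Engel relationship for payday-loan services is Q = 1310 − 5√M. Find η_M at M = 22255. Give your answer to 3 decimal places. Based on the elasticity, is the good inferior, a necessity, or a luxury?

-0.661 (inferior good)

At M = 22255: Q = 564.095.
dQ/dM = -5/(2√M) = -0.0167582 at this income.
η = (dQ/dM)·(M/Q) = -0.0167582 × (22255/564.095) = -0.661.
Since η < 0, the good is an inferior good.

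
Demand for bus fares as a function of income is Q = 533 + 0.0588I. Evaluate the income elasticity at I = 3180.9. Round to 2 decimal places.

0.26

At I = 3180.9: Q = 720.037.
dQ/dI = 0.0588.
η = (dQ/dI)·(I/Q) = 0.0588 × (3180.9/720.037) = 0.26.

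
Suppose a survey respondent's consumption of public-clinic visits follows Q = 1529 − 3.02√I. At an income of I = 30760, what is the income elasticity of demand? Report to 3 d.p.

-0.265

At I = 30760: Q = 999.336.
dQ/dI = -3.02/(2√I) = -0.00860962 at this income.
η = (dQ/dI)·(I/Q) = -0.00860962 × (30760/999.336) = -0.265.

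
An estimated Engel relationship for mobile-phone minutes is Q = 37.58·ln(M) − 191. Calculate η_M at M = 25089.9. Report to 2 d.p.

At M = 25089.9: Q = 189.694.
dQ/dM = 37.58/M = 0.00149781 at this income.
η = (dQ/dM)·(M/Q) = 0.00149781 × (25089.9/189.694) = 0.20.

0.20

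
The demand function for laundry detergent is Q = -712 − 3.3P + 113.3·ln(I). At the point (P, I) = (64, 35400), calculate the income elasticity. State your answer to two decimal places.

0.43

At P = 64, I = 35400: Q = 263.557.
Holding P constant, ∂Q/∂I = 113.3/I = 0.00320056.
η_I = (∂Q/∂I)·(I/Q) = 0.00320056 × (35400/263.557) = 0.43.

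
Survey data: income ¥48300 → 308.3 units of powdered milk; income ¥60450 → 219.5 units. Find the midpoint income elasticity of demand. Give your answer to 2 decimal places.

ΔQ = 219.5 − 308.3 = -88.8; midpoint Q̄ = (308.3 + 219.5)/2 = 263.9.
ΔI = 60450 − 48300 = 12150; midpoint Ī = (48300 + 60450)/2 = 54375.
η = (ΔQ/Q̄) ÷ (ΔI/Ī) = (-88.8/263.9) ÷ (12150/54375) = -1.51.

-1.51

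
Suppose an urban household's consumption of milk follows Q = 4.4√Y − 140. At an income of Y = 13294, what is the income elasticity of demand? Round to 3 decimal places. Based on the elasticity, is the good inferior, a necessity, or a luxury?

At Y = 13294: Q = 367.318.
dQ/dY = 4.4/(2√Y) = 0.0190807 at this income.
η = (dQ/dY)·(Y/Q) = 0.0190807 × (13294/367.318) = 0.691.
Since 0 < η < 1, the good is a necessity.

0.691 (necessity)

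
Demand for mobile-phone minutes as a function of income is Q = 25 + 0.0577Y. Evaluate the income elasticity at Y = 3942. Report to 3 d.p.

At Y = 3942: Q = 252.453.
dQ/dY = 0.0577.
η = (dQ/dY)·(Y/Q) = 0.0577 × (3942/252.453) = 0.901.

0.901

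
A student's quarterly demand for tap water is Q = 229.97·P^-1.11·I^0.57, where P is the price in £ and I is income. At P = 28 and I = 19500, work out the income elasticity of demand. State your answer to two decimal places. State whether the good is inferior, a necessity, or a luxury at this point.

For a multiplicative demand Q = A·P^α·I^β, the income elasticity is β everywhere.
Here β = 0.57, so η = 0.57.
Since 0 < η < 1, this is a necessity.

0.57 (necessity)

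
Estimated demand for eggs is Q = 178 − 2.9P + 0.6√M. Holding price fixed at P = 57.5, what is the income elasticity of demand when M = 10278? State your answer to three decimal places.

At P = 57.5, M = 10278: Q = 72.078.
Holding P constant, ∂Q/∂M = 0.6/(2√M) = 0.00295915.
η_M = (∂Q/∂M)·(M/Q) = 0.00295915 × (10278/72.078) = 0.422.

0.422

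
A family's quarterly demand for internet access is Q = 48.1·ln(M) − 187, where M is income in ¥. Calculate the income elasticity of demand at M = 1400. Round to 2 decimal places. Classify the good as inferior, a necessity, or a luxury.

At M = 1400: Q = 161.447.
dQ/dM = 48.1/M = 0.0343571 at this income.
η = (dQ/dM)·(M/Q) = 0.0343571 × (1400/161.447) = 0.30.
Since 0 < η < 1, the good is a necessity.

0.30 (necessity)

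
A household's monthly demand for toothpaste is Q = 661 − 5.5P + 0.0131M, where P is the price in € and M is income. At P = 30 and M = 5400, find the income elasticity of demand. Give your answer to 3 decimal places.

At P = 30, M = 5400: Q = 566.740.
Holding P constant, ∂Q/∂M = 0.0131.
η_M = (∂Q/∂M)·(M/Q) = 0.0131 × (5400/566.740) = 0.125.

0.125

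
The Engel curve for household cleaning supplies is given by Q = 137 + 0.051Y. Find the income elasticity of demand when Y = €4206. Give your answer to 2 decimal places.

0.61

At Y = 4206: Q = 351.506.
dQ/dY = 0.051.
η = (dQ/dY)·(Y/Q) = 0.051 × (4206/351.506) = 0.61.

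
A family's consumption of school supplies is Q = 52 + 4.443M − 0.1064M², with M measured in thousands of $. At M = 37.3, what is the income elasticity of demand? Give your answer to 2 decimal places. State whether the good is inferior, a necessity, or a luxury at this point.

At M = 37.3: Q = 69.6906.
dQ/dM = 4.443 − 0.2128M = -3.49444.
η = (dQ/dM)·(M/Q) = -3.49444 × (37.3/69.6906) = -1.87.
η < 0 ⇒ inferior good.

-1.87 (inferior good)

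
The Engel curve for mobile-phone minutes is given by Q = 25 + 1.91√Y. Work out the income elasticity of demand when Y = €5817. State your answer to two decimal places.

At Y = 5817: Q = 170.674.
dQ/dY = 1.91/(2√Y) = 0.0125214 at this income.
η = (dQ/dY)·(Y/Q) = 0.0125214 × (5817/170.674) = 0.43.

0.43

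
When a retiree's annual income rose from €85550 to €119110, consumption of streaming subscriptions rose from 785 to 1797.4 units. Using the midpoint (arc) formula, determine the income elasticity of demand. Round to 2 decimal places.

2.39

ΔQ = 1797.4 − 785 = 1012.4; midpoint Q̄ = (785 + 1797.4)/2 = 1291.2.
ΔI = 119110 − 85550 = 33560; midpoint Ī = (85550 + 119110)/2 = 102330.
η = (ΔQ/Q̄) ÷ (ΔI/Ī) = (1012.4/1291.2) ÷ (33560/102330) = 2.39.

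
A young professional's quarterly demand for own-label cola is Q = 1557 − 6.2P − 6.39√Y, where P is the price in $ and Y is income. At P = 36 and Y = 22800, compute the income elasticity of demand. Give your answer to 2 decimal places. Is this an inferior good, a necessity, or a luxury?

-1.31 (inferior good)

At P = 36, Y = 22800: Q = 368.931.
Holding P constant, ∂Q/∂Y = -6.39/(2√Y) = -0.0211594.
η_Y = (∂Q/∂Y)·(Y/Q) = -0.0211594 × (22800/368.931) = -1.31.
Since η < 0, this is an inferior good.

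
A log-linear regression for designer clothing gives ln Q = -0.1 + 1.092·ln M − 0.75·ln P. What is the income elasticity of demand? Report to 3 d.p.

In a log-linear demand, the coefficient on ln M is the income elasticity.
So η = 1.092.

1.092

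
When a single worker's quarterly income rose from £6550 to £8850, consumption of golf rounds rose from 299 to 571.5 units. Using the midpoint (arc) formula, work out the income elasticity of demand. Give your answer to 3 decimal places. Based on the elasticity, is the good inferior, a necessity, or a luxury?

2.096 (luxury)

ΔQ = 571.5 − 299 = 272.5; midpoint Q̄ = (299 + 571.5)/2 = 435.25.
ΔI = 8850 − 6550 = 2300; midpoint Ī = (6550 + 8850)/2 = 7700.
η = (ΔQ/Q̄) ÷ (ΔI/Ī) = (272.5/435.25) ÷ (2300/7700) = 2.096.
η > 1 ⇒ luxury.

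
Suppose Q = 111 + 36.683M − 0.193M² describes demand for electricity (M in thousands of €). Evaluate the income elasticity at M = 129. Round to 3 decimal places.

At M = 129: Q = 1631.3940.
dQ/dM = 36.683 − 0.386M = -13.11100.
η = (dQ/dM)·(M/Q) = -13.11100 × (129/1631.3940) = -1.037.

-1.037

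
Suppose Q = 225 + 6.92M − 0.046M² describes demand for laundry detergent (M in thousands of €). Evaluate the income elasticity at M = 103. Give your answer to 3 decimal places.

-0.585

At M = 103: Q = 449.7460.
dQ/dM = 6.92 − 0.092M = -2.55600.
η = (dQ/dM)·(M/Q) = -2.55600 × (103/449.7460) = -0.585.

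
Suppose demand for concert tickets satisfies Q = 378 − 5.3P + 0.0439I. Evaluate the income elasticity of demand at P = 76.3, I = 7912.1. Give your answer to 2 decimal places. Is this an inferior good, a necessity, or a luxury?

At P = 76.3, I = 7912.1: Q = 320.951.
Holding P constant, ∂Q/∂I = 0.0439.
η_I = (∂Q/∂I)·(I/Q) = 0.0439 × (7912.1/320.951) = 1.08.
Since η > 1, this is a luxury.

1.08 (luxury)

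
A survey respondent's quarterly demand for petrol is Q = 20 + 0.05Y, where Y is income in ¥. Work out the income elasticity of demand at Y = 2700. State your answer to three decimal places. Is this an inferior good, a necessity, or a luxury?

At Y = 2700: Q = 155.000.
dQ/dY = 0.05.
η = (dQ/dY)·(Y/Q) = 0.05 × (2700/155.000) = 0.871.
Since 0 < η < 1, the good is a necessity.

0.871 (necessity)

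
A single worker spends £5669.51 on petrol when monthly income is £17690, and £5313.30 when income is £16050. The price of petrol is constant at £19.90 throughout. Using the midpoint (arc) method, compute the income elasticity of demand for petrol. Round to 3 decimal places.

With a constant price, Q₁ = 5669.51/19.90 = 284.900 and Q₂ = 5313.30/19.90 = 267.000 (equivalently, work directly with expenditure since P cancels).
Midpoint %ΔQ = (5313.30 − 5669.51)/5491.41 = -0.06487; midpoint %ΔI = (16050 − 17690)/16870 = -0.09721.
η = -0.06487 / -0.09721 = 0.667.

0.667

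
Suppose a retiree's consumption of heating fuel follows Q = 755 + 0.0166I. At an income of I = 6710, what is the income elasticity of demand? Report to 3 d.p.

0.129

At I = 6710: Q = 866.386.
dQ/dI = 0.0166.
η = (dQ/dI)·(I/Q) = 0.0166 × (6710/866.386) = 0.129.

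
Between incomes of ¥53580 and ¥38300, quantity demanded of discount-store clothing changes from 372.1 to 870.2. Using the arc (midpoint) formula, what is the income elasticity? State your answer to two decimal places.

-2.41

ΔQ = 870.2 − 372.1 = 498.1; midpoint Q̄ = (372.1 + 870.2)/2 = 621.15.
ΔI = 38300 − 53580 = -15280; midpoint Ī = (53580 + 38300)/2 = 45940.
η = (ΔQ/Q̄) ÷ (ΔI/Ī) = (498.1/621.15) ÷ (-15280/45940) = -2.41.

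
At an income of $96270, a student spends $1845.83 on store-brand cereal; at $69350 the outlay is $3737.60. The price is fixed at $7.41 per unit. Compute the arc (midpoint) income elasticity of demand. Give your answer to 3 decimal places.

-2.085

With a constant price, Q₁ = 1845.83/7.41 = 249.100 and Q₂ = 3737.60/7.41 = 504.399 (equivalently, work directly with expenditure since P cancels).
Midpoint %ΔQ = (3737.60 − 1845.83)/2791.72 = 0.67764; midpoint %ΔI = (69350 − 96270)/82810 = -0.32508.
η = 0.67764 / -0.32508 = -2.085.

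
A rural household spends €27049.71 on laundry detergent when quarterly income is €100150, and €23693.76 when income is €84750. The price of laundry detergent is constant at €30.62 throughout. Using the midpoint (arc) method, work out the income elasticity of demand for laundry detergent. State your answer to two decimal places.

With a constant price, Q₁ = 27049.71/30.62 = 883.400 and Q₂ = 23693.76/30.62 = 773.800 (equivalently, work directly with expenditure since P cancels).
Midpoint %ΔQ = (23693.76 − 27049.71)/25371.74 = -0.13227; midpoint %ΔI = (84750 − 100150)/92450 = -0.16658.
η = -0.13227 / -0.16658 = 0.79.

0.79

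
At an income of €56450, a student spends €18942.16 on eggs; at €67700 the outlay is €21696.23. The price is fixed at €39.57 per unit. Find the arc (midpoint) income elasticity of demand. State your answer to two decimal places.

0.75

With a constant price, Q₁ = 18942.16/39.57 = 478.700 and Q₂ = 21696.23/39.57 = 548.300 (equivalently, work directly with expenditure since P cancels).
Midpoint %ΔQ = (21696.23 − 18942.16)/20319.20 = 0.13554; midpoint %ΔI = (67700 − 56450)/62075 = 0.18123.
η = 0.13554 / 0.18123 = 0.75.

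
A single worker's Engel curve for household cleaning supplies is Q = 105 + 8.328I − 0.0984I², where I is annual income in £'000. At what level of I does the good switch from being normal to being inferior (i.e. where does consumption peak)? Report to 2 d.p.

42.32

dQ/dI = 8.328 − 0.1968I.
The good is inferior where dQ/dI < 0. Setting dQ/dI = 0 gives I = 8.328 / 0.1968 = 42.32.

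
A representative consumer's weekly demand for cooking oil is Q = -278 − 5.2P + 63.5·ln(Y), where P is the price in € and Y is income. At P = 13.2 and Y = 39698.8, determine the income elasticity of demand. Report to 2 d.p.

At P = 13.2, Y = 39698.8: Q = 325.766.
Holding P constant, ∂Q/∂Y = 63.5/Y = 0.00159954.
η_Y = (∂Q/∂Y)·(Y/Q) = 0.00159954 × (39698.8/325.766) = 0.19.

0.19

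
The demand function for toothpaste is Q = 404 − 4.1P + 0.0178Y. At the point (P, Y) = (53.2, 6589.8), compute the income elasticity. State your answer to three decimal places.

At P = 53.2, Y = 6589.8: Q = 303.178.
Holding P constant, ∂Q/∂Y = 0.0178.
η_Y = (∂Q/∂Y)·(Y/Q) = 0.0178 × (6589.8/303.178) = 0.387.

0.387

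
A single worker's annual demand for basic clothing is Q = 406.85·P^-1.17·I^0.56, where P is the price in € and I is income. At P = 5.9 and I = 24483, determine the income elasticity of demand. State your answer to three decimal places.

For a multiplicative demand Q = A·P^α·I^β, the income elasticity is β everywhere.
Here β = 0.56, so η = 0.560.

0.560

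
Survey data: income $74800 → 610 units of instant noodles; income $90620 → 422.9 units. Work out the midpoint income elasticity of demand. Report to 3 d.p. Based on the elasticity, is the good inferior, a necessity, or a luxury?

-1.894 (inferior good)

ΔQ = 422.9 − 610 = -187.1; midpoint Q̄ = (610 + 422.9)/2 = 516.45.
ΔI = 90620 − 74800 = 15820; midpoint Ī = (74800 + 90620)/2 = 82710.
η = (ΔQ/Q̄) ÷ (ΔI/Ī) = (-187.1/516.45) ÷ (15820/82710) = -1.894.
η < 0 ⇒ inferior good.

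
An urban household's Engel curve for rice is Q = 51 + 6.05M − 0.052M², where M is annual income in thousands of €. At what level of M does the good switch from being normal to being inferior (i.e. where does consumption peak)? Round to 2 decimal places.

58.17

dQ/dM = 6.05 − 0.104M.
The good is inferior where dQ/dM < 0. Setting dQ/dM = 0 gives M = 6.05 / 0.104 = 58.17.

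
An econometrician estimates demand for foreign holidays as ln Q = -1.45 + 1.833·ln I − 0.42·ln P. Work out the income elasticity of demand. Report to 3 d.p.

In a log-linear demand, the coefficient on ln I is the income elasticity.
So η = 1.833.

1.833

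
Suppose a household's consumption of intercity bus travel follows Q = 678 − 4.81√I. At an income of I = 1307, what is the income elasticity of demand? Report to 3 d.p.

At I = 1307: Q = 504.107.
dQ/dI = -4.81/(2√I) = -0.0665238 at this income.
η = (dQ/dI)·(I/Q) = -0.0665238 × (1307/504.107) = -0.172.

-0.172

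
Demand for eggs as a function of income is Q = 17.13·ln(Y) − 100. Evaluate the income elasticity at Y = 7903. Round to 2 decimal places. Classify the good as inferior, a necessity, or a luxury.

At Y = 7903: Q = 53.742.
dQ/dY = 17.13/Y = 0.00216753 at this income.
η = (dQ/dY)·(Y/Q) = 0.00216753 × (7903/53.742) = 0.32.
Since 0 < η < 1, the good is a necessity.

0.32 (necessity)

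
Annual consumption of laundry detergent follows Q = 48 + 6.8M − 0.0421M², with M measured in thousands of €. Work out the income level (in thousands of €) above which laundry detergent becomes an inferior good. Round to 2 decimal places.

80.76

dQ/dM = 6.8 − 0.0842M.
The good is inferior where dQ/dM < 0. Setting dQ/dM = 0 gives M = 6.8 / 0.0842 = 80.76.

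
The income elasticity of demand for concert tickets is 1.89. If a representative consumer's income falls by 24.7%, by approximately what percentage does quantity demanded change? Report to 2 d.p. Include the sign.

%ΔQ ≈ η × %ΔI = 1.89 × (-24.7%) = -46.68%.

-46.68%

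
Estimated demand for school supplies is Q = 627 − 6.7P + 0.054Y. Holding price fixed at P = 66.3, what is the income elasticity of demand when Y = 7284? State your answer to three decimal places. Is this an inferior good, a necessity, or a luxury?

0.683 (necessity)

At P = 66.3, Y = 7284: Q = 576.126.
Holding P constant, ∂Q/∂Y = 0.054.
η_Y = (∂Q/∂Y)·(Y/Q) = 0.054 × (7284/576.126) = 0.683.
Since 0 < η < 1, this is a necessity.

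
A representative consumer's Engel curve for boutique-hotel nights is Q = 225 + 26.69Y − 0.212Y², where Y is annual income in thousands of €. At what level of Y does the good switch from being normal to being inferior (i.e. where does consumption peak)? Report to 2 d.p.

dQ/dY = 26.69 − 0.424Y.
The good is inferior where dQ/dY < 0. Setting dQ/dY = 0 gives Y = 26.69 / 0.424 = 62.95.

62.95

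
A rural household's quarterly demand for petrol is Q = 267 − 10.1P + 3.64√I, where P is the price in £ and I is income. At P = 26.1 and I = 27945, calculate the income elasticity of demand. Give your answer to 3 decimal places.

0.497

At P = 26.1, I = 27945: Q = 611.880.
Holding P constant, ∂Q/∂I = 3.64/(2√I) = 0.0108873.
η_I = (∂Q/∂I)·(I/Q) = 0.0108873 × (27945/611.880) = 0.497.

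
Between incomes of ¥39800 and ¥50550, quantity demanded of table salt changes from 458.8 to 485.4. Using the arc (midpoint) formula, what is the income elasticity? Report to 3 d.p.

0.237

ΔQ = 485.4 − 458.8 = 26.6; midpoint Q̄ = (458.8 + 485.4)/2 = 472.1.
ΔI = 50550 − 39800 = 10750; midpoint Ī = (39800 + 50550)/2 = 45175.
η = (ΔQ/Q̄) ÷ (ΔI/Ī) = (26.6/472.1) ÷ (10750/45175) = 0.237.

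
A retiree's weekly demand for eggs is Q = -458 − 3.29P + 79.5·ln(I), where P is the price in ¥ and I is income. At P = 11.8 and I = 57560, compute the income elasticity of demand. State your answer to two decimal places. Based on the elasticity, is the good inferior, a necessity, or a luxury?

0.21 (necessity)

At P = 11.8, I = 57560: Q = 374.544.
Holding P constant, ∂Q/∂I = 79.5/I = 0.00138117.
η_I = (∂Q/∂I)·(I/Q) = 0.00138117 × (57560/374.544) = 0.21.
Since 0 < η < 1, this is a necessity.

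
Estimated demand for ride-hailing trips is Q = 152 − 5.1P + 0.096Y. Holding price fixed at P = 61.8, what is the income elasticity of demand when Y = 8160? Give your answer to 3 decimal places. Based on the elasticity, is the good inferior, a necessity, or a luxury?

At P = 61.8, Y = 8160: Q = 620.180.
Holding P constant, ∂Q/∂Y = 0.096.
η_Y = (∂Q/∂Y)·(Y/Q) = 0.096 × (8160/620.180) = 1.263.
Since η > 1, this is a luxury.

1.263 (luxury)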